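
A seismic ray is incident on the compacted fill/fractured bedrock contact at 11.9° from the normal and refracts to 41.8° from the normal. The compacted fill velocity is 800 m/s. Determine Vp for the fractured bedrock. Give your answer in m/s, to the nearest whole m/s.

sin 11.9° = 0.2062; sin 41.8° = 0.6665.
V₂ = V₁·(sin θ₂/sin θ₁) = 800·(0.6665/0.2062) = 2585.91 m/s.

2586 m/s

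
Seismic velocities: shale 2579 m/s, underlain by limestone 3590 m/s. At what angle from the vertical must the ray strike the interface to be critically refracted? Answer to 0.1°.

45.9°

At critical incidence the refracted ray runs along the interface (θ₂ = 90°), so sin θ_c = V₁/V₂.
θ_c = arcsin(2579/3590) = arcsin 0.7184 = 45.92°.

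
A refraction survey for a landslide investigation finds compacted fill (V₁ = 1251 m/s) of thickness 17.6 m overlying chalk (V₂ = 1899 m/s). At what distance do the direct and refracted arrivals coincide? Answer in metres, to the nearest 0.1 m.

77.6 m

θ_c = arcsin(1251/1899) = 41.21°, so cos θ_c = 0.7523 and tᵢ = 2h cos θ_c/V₁ = 0.0212 s.
At crossover x/V₁ = x/V₂ + tᵢ ⇒ x = tᵢ/(1/V₁ − 1/V₂) = 0.02117/(7.9936e-04 − 5.2659e-04) = 77.61 m.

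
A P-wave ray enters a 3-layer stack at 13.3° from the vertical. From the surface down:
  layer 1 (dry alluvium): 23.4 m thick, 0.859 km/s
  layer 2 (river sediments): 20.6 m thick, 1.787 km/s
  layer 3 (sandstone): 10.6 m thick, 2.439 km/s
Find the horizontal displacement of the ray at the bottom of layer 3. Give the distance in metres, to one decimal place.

Apply Snell's law at each interface; in layer i the horizontal offset is hᵢ·tan θᵢ.
Layer 1: θ = 13.30°; offset = 23.4·tan 13.30° = 5.532 m.
Layer 2: sin θ = 1.787·sin 13.3°/0.859 = 0.4786, θ = 28.59°; offset = 20.6·tan 28.59° = 11.228 m.
Layer 3: sin θ = 2.439·sin 13.3°/0.859 = 0.6532, θ = 40.78°; offset = 10.6·tan 40.78° = 9.144 m.
Σ offsets = 25.904 m.

25.9 m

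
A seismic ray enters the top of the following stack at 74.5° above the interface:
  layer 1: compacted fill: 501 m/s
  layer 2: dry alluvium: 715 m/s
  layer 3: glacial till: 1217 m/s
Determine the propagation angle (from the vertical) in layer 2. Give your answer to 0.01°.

22.42°

From the normal: θ₁ = 90° − 74.5° = 15.5°.
Ray parameter p = sin 15.5° / 501 = 5.3341e-04 s/m.
sin θ_2 = p·V_2 = 5.3341e-04 × 715 = 0.3814.
θ_2 = 22.42° from the vertical.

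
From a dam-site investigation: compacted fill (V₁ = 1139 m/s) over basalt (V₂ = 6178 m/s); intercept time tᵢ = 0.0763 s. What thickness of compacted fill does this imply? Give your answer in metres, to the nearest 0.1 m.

44.2 m

θ_c = arcsin(1139/6178) = 10.62°; cos θ_c = 0.9829.
tᵢ = 2h cos θ_c/V₁ ⇒ h = tᵢ·V₁/(2 cos θ_c) = 0.0763·1139/(2·0.9829) = 44.21 m.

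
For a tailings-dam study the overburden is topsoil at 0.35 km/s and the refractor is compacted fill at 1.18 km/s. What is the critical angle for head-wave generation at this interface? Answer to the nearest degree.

17°

At critical incidence the refracted ray runs along the interface (θ₂ = 90°), so sin θ_c = V₁/V₂.
θ_c = arcsin(0.35/1.18) = arcsin 0.2966 = 17.25°.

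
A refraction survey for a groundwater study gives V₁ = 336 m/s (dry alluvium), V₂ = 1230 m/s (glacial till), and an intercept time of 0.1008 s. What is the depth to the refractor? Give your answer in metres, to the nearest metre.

18 m

h = tᵢ·V₁·V₂ / (2·√(V₂²−V₁²)).
√(V₂²−V₁²) = √(1230² − 336²) = 1183.2 m/s.
h = 0.1008 s × 336 × 1230 / (2 × 1183.2) = 17.60 m.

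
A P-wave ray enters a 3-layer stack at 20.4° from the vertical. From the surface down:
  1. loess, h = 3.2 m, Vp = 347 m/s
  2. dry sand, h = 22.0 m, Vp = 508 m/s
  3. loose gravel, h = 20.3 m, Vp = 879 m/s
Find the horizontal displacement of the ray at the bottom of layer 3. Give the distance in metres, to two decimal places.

52.43 m

p = sin θ₁/V₁ = sin 20.4°/347 = 1.0045e-03 s/m is conserved through the stack.
Layer 1: θ = 20.40°; offset = 3.2·tan 20.40° = 1.1901 m.
Layer 2: sin θ = p·508 = 0.5103 → θ = 30.68°; offset = 22.0·tan 30.68° = 13.0543 m.
Layer 3: sin θ = p·879 = 0.8830 → θ = 62.00°; offset = 20.3·tan 62.00° = 38.1855 m.
Total horizontal offset = 52.4299 m.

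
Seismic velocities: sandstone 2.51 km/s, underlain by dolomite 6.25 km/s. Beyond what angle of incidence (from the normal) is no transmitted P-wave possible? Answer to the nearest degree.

At critical incidence the refracted ray runs along the interface (θ₂ = 90°), so sin θ_c = V₁/V₂.
θ_c = arcsin(2.51/6.25) = arcsin 0.4016 = 23.68°.

24°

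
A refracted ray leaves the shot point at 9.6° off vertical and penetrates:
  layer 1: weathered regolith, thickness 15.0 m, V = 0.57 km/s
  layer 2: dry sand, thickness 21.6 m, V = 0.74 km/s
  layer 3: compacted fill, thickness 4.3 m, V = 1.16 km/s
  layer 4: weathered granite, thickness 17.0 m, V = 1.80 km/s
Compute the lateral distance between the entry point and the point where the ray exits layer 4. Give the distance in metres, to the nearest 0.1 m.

Ray parameter p = sin 9.6° / 0.57 km/s = 2.9258e-01 s/km.
Layer 1: θ = 9.60°; offset = 15.0·tan 9.60° = 2.537 m.
Layer 2: sin θ = p·0.74 = 0.2165 → θ = 12.50°; offset = 21.6·tan 12.50° = 4.790 m.
Layer 3: sin θ = p·1.16 = 0.3394 → θ = 19.84°; offset = 4.3·tan 19.84° = 1.551 m.
Layer 4: sin θ = p·1.80 = 0.5266 → θ = 31.78°; offset = 17.0·tan 31.78° = 10.532 m.
Σ offsets = 19.410 m.

19.4 m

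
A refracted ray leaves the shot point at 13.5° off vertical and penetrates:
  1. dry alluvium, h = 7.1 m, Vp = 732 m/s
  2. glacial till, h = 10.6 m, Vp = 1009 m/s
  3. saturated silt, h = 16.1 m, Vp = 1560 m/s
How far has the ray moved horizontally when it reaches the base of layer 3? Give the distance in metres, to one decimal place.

14.5 m

p = sin θ₁/V₁ = sin 13.5°/732 = 3.1891e-04 s/m is conserved through the stack.
Layer 1: θ = 13.50°; offset = 7.1·tan 13.50° = 1.705 m.
Layer 2: sin θ = p·1009 = 0.3218 → θ = 18.77°; offset = 10.6·tan 18.77° = 3.603 m.
Layer 3: sin θ = p·1560 = 0.4975 → θ = 29.84°; offset = 16.1·tan 29.84° = 9.234 m.
Σ offsets = 14.541 m.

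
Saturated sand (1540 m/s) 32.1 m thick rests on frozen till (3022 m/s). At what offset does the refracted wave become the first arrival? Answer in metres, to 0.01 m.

θ_c = arcsin(1540/3022) = 30.64°, so cos θ_c = 0.8604 and tᵢ = 2h cos θ_c/V₁ = 0.0359 s.
At crossover x/V₁ = x/V₂ + tᵢ ⇒ x = tᵢ/(1/V₁ − 1/V₂) = 0.03587/(6.4935e-04 − 3.3091e-04) = 112.64 m.

112.64 m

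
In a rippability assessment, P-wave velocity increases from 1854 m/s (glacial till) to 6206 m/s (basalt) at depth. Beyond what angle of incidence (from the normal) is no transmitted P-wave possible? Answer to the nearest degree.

17°

Critical incidence: sin θ_c = V₁/V₂ = 1854/6206 = 0.2987.
θ_c = arcsin 0.2987 = 17.38°.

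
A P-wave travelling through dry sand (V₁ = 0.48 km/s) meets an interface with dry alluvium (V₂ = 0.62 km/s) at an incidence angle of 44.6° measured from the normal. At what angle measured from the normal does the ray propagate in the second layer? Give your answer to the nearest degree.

65°

sin θ₁/V₁ = sin θ₂/V₂ ⇒ sin θ₂ = 0.62·sin 44.6°/0.48 = 0.62·0.7022/0.48 = 0.9069.
θ₂ = sin⁻¹(0.9069) = 65.09° (from vertical).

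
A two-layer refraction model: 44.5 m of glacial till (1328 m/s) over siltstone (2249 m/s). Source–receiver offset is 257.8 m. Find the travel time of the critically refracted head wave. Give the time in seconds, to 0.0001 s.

t = x/V₂ + 2h·√(V₂²−V₁²)/(V₁V₂).
√(V₂²−V₁²) = √(2249²−1328²) = 1815.1 m/s; delay term = 2·44.5·1815.1/(1328·2249) = 0.05409 s.
t = 257.8/2249 + 0.05409 = 0.16872 s.

0.1687 s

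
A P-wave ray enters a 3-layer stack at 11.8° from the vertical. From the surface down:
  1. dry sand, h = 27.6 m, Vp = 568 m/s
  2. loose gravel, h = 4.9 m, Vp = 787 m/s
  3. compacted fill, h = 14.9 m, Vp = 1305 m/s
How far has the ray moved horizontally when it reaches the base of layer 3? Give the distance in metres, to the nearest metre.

Apply Snell's law at each interface; in layer i the horizontal offset is hᵢ·tan θᵢ.
Layer 1: θ = 11.80°; offset = 27.6·tan 11.80° = 5.766 m.
Layer 2: sin θ = 787·sin 11.8°/568 = 0.2833, θ = 16.46°; offset = 4.9·tan 16.46° = 1.448 m.
Layer 3: sin θ = 1305·sin 11.8°/568 = 0.4698, θ = 28.02°; offset = 14.9·tan 28.02° = 7.930 m.
Σ offsets = 15.144 m.

15 m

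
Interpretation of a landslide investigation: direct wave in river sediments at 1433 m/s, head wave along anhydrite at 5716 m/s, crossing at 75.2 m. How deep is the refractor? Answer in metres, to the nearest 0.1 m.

h = (x_cross/2)·√((V₂−V₁)/(V₂+V₁)).
(V₂−V₁)/(V₂+V₁) = (5716−1433)/(5716+1433) = 0.5991; √ = 0.7740.
h = (75.2/2)·0.7740 = 29.10 m.

29.1 m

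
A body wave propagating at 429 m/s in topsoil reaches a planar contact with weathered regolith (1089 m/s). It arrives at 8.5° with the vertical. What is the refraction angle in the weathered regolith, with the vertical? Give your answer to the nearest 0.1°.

Snell's law: sin θ₂ = (V₂/V₁)·sin θ₁ = (1089/429)·sin 8.5° = 0.3752.
θ₂ = sin⁻¹(0.3752) = 22.04° (from vertical).

22.0°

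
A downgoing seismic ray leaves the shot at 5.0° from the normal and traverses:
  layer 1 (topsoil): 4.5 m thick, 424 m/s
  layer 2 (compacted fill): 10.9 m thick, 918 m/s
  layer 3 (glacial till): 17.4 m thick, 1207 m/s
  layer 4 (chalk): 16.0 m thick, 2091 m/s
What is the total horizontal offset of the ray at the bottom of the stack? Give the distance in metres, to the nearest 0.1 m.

Apply Snell's law at each interface; in layer i the horizontal offset is hᵢ·tan θᵢ.
Layer 1: θ = 5.00°; offset = 4.5·tan 5.00° = 0.394 m.
Layer 2: sin θ = 918·sin 5.0°/424 = 0.1887, θ = 10.88°; offset = 10.9·tan 10.88° = 2.094 m.
Layer 3: sin θ = 1207·sin 5.0°/424 = 0.2481, θ = 14.37°; offset = 17.4·tan 14.37° = 4.456 m.
Layer 4: sin θ = 2091·sin 5.0°/424 = 0.4298, θ = 25.46°; offset = 16.0·tan 25.46° = 7.617 m.
Σ offsets = 14.561 m.

14.6 m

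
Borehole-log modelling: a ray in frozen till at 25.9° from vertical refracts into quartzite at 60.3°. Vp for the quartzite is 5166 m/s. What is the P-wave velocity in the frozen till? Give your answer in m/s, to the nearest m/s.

sin 25.9° = 0.4368; sin 60.3° = 0.8686.
V₁ = V₂·(sin θ₁/sin θ₂) = 5166·(0.4368/0.8686) = 2597.79 m/s.

2598 m/s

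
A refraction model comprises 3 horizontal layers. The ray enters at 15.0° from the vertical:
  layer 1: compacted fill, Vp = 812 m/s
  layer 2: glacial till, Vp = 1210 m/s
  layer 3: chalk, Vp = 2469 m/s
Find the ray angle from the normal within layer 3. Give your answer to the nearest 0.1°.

Ray parameter p = sin 15.0° / 812 = 3.1874e-04 s/m.
sin θ_3 = p·V_3 = 3.1874e-04 × 2469 = 0.7870.
θ_3 = 51.90° from the vertical.

51.9°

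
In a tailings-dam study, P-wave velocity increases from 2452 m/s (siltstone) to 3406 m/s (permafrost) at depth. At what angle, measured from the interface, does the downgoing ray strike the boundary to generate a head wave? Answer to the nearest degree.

Critical incidence: sin θ_c = V₁/V₂ = 2452/3406 = 0.7199.
θ_c = arcsin 0.7199 = 46.05°.
Measured from the interface: 90° − 46.05° = 43.95°.

44°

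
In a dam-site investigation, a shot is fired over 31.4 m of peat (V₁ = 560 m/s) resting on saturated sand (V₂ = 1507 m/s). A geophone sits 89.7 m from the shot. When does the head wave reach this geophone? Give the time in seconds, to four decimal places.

0.1636 s

θ_c = arcsin(V₁/V₂) = arcsin(560/1507) = 21.81°, cos θ_c = 0.9284.
Intercept time tᵢ = 2h cos θ_c / V₁ = 2·31.4·0.9284/560 = 0.10411 s.
t = x/V₂ + tᵢ = 89.7/1507 + 0.10411 = 0.16363 s.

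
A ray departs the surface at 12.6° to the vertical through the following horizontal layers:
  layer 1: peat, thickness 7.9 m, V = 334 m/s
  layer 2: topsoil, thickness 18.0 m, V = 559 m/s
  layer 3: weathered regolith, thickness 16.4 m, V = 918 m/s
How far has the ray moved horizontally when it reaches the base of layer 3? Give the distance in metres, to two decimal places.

p = sin θ₁/V₁ = sin 12.6°/334 = 6.5312e-04 s/m is conserved through the stack.
Layer 1: θ = 12.60°; offset = 7.9·tan 12.60° = 1.7659 m.
Layer 2: sin θ = p·559 = 0.3651 → θ = 21.41°; offset = 18.0·tan 21.41° = 7.0590 m.
Layer 3: sin θ = p·918 = 0.5996 → θ = 36.84°; offset = 16.4·tan 36.84° = 12.2862 m.
Summing the layer offsets gives 21.1110 m.

21.11 m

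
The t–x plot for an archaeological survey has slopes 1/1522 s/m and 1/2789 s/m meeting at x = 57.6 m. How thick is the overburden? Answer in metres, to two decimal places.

15.61 m

x_cross = 2h·√((V₂+V₁)/(V₂−V₁)) → h = x_cross / (2·√((V₂+V₁)/(V₂−V₁))).
√((V₂+V₁)/(V₂−V₁)) = √((2789+1522)/(2789−1522)) = 1.8446.
h = 57.6 / (2·1.8446) = 15.61 m.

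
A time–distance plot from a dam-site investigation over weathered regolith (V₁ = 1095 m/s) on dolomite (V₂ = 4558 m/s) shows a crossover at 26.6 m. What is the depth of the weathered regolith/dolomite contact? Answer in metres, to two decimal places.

x_cross = 2h·√((V₂+V₁)/(V₂−V₁)) → h = x_cross / (2·√((V₂+V₁)/(V₂−V₁))).
√((V₂+V₁)/(V₂−V₁)) = √((4558+1095)/(4558−1095)) = 1.2777.
h = 26.6 / (2·1.2777) = 10.41 m.

10.41 m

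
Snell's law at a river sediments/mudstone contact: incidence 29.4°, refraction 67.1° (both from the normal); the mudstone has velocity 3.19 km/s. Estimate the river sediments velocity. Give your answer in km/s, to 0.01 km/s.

sin 29.4° = 0.4909; sin 67.1° = 0.9212.
V₁ = V₂·(sin θ₁/sin θ₂) = 3.19·(0.4909/0.9212) = 1.70 km/s.

1.70 km/s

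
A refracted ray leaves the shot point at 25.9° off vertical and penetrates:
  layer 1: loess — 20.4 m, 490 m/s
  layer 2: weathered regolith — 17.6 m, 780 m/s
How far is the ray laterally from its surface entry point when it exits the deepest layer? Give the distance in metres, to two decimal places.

Ray parameter p = sin 25.9° / 490 m/s = 8.9143e-04 s/m.
Layer 1: θ = 25.90°; offset = 20.4·tan 25.90° = 9.9057 m.
Layer 2: sin θ = p·780 = 0.6953 → θ = 44.05°; offset = 17.6·tan 44.05° = 17.0273 m.
Total horizontal offset = 26.9330 m.

26.93 m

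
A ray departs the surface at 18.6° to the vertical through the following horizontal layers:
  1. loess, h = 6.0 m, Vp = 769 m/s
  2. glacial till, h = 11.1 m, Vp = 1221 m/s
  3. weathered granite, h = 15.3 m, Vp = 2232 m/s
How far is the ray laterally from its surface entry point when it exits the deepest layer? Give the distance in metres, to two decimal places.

Ray parameter p = sin 18.6° / 769 m/s = 4.1477e-04 s/m.
Layer 1: θ = 18.60°; offset = 6.0·tan 18.60° = 2.0192 m.
Layer 2: sin θ = p·1221 = 0.5064 → θ = 30.43°; offset = 11.1·tan 30.43° = 6.5193 m.
Layer 3: sin θ = p·2232 = 0.9258 → θ = 67.78°; offset = 15.3·tan 67.78° = 37.4630 m.
Σ offsets = 46.0015 m.

46.00 m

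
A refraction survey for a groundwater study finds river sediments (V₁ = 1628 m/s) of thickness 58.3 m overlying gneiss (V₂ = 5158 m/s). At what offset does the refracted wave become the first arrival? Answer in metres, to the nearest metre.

θ_c = arcsin(1628/5158) = 18.40°, so cos θ_c = 0.9489 and tᵢ = 2h cos θ_c/V₁ = 0.0680 s.
At crossover x/V₁ = x/V₂ + tᵢ ⇒ x = tᵢ/(1/V₁ − 1/V₂) = 0.06796/(6.1425e-04 − 1.9387e-04) = 161.67 m.

162 m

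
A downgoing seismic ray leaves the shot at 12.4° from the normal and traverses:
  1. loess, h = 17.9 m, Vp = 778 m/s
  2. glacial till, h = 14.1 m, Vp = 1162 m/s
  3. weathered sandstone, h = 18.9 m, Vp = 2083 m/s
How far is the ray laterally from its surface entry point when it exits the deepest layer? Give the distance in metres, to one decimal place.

22.0 m

p = sin θ₁/V₁ = sin 12.4°/778 = 2.7601e-04 s/m is conserved through the stack.
Layer 1: θ = 12.40°; offset = 17.9·tan 12.40° = 3.936 m.
Layer 2: sin θ = p·1162 = 0.3207 → θ = 18.71°; offset = 14.1·tan 18.71° = 4.774 m.
Layer 3: sin θ = p·2083 = 0.5749 → θ = 35.09°; offset = 18.9·tan 35.09° = 13.280 m.
Total horizontal offset = 21.990 m.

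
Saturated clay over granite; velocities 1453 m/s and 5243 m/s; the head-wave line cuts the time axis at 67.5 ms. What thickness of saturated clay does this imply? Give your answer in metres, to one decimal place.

h = tᵢ·V₁·V₂ / (2·√(V₂²−V₁²)).
√(V₂²−V₁²) = √(5243² − 1453²) = 5037.6 m/s.
h = 0.0675 s × 1453 × 5243 / (2 × 5037.6) = 51.04 m.

51.0 m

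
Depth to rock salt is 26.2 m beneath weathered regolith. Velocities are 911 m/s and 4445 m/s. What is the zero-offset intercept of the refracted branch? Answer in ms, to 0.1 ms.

tᵢ = 2h·√(V₂²−V₁²)/(V₁V₂).
√(V₂²−V₁²) = √(4445²−911²) = 4350.6 m/s.
tᵢ = 2·26.2·4350.6/(911·4445) = 0.05630 s.

56.3 ms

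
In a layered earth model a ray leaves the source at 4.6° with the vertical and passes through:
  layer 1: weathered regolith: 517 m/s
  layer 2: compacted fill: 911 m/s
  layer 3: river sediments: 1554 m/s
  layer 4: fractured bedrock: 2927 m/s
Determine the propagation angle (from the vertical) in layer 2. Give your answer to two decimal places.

8.12°

Snell's law across each interface conserves sin θ / V, so sin θ_2 = V_2·sin θ₁/V₁.
sin θ_2 = 911 × sin 4.6° / 517 = 0.1413.
θ_2 = 8.12° from the vertical.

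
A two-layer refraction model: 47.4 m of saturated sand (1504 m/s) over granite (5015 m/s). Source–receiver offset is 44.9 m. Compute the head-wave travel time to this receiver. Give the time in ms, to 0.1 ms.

θ_c = arcsin(V₁/V₂) = arcsin(1504/5015) = 17.45°, cos θ_c = 0.9540.
Intercept time tᵢ = 2h cos θ_c / V₁ = 2·47.4·0.9540/1504 = 0.06013 s.
t = x/V₂ + tᵢ = 44.9/5015 + 0.06013 = 0.06908 s.

69.1 ms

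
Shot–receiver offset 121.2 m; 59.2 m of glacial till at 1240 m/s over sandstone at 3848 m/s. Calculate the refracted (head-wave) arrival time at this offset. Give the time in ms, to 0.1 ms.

t = x/V₂ + 2h·√(V₂²−V₁²)/(V₁V₂).
√(V₂²−V₁²) = √(3848²−1240²) = 3642.7 m/s; delay term = 2·59.2·3642.7/(1240·3848) = 0.09039 s.
t = 121.2/3848 + 0.09039 = 0.12189 s.

121.9 ms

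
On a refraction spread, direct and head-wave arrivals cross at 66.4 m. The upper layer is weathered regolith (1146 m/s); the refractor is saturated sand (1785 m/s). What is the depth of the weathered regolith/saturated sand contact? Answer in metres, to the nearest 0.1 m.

h = (x_cross/2)·√((V₂−V₁)/(V₂+V₁)).
(V₂−V₁)/(V₂+V₁) = (1785−1146)/(1785+1146) = 0.2180; √ = 0.4669.
h = (66.4/2)·0.4669 = 15.50 m.

15.5 m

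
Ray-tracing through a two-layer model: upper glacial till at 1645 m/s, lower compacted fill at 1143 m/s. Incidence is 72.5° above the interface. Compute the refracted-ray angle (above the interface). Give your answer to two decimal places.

77.94°

Angle from the normal: 90° − 72.5° = 17.5°.
sin θ₁/V₁ = sin θ₂/V₂ ⇒ sin θ₂ = 1143·sin 17.5°/1645 = 1143·0.3007/1645 = 0.2089.
θ₂ = arcsin 0.2089 = 12.06° from the normal.
From the interface: 90° − 12.06° = 77.94°.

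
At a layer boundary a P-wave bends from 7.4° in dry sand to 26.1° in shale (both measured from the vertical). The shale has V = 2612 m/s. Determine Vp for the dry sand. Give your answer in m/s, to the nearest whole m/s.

765 m/s

Snell's law: sin 7.4°/V₁ = sin 26.1°/V₂.
V₁ = V₂·sin 7.4°/sin 26.1° = 2612 × 0.2928 = 764.68 m/s.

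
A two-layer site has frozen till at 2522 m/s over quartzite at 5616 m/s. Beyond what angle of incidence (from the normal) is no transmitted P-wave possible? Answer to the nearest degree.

At critical incidence the refracted ray runs along the interface (θ₂ = 90°), so sin θ_c = V₁/V₂.
θ_c = arcsin(2522/5616) = arcsin 0.4491 = 26.68°.

27°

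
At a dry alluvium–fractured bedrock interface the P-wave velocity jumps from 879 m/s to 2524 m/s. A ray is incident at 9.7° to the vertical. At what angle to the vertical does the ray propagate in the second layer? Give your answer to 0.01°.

28.93°

Snell's law: sin θ₂ = (V₂/V₁)·sin θ₁ = (2524/879)·sin 9.7° = 0.4838.
θ₂ = sin⁻¹(0.4838) = 28.93° (from vertical).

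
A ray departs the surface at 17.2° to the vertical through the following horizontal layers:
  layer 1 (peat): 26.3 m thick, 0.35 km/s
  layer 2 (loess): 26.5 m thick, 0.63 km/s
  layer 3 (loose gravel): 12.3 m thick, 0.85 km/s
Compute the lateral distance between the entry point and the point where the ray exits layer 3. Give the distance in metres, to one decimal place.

p = sin θ₁/V₁ = sin 17.2°/0.35 = 8.4488e-01 s/km is conserved through the stack.
Layer 1: θ = 17.20°; offset = 26.3·tan 17.20° = 8.141 m.
Layer 2: sin θ = p·0.63 = 0.5323 → θ = 32.16°; offset = 26.5·tan 32.16° = 16.662 m.
Layer 3: sin θ = p·0.85 = 0.7181 → θ = 45.90°; offset = 12.3·tan 45.90° = 12.693 m.
Summing the layer offsets gives 37.496 m.

37.5 m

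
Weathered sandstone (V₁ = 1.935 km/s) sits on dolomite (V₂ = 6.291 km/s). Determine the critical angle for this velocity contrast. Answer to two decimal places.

At critical incidence the refracted ray runs along the interface (θ₂ = 90°), so sin θ_c = V₁/V₂.
θ_c = arcsin(1.935/6.291) = arcsin 0.3076 = 17.91°.

17.91°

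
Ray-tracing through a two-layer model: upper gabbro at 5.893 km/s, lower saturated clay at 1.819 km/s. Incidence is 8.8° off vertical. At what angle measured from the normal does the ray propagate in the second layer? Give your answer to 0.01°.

sin θ₁/V₁ = sin θ₂/V₂ ⇒ sin θ₂ = 1.819·sin 8.8°/5.893 = 1.819·0.1530/5.893 = 0.0472.
θ₂ = sin⁻¹(0.0472) = 2.71° (from vertical).

2.71°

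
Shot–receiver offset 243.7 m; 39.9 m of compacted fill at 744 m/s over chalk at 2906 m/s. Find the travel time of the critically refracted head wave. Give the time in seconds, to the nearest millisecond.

t = x/V₂ + 2h·√(V₂²−V₁²)/(V₁V₂).
√(V₂²−V₁²) = √(2906²−744²) = 2809.1 m/s; delay term = 2·39.9·2809.1/(744·2906) = 0.10368 s.
t = 243.7/2906 + 0.10368 = 0.18754 s.

0.188 s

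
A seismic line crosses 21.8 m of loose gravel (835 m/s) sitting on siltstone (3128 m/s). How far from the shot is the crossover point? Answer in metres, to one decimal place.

θ_c = arcsin(835/3128) = 15.48°, so cos θ_c = 0.9637 and tᵢ = 2h cos θ_c/V₁ = 0.0503 s.
At crossover x/V₁ = x/V₂ + tᵢ ⇒ x = tᵢ/(1/V₁ − 1/V₂) = 0.05032/(1.1976e-03 − 3.1969e-04) = 57.32 m.

57.3 m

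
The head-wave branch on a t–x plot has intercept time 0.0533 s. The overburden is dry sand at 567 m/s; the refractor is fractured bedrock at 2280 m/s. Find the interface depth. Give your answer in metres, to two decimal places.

15.60 m

h = tᵢ·V₁·V₂ / (2·√(V₂²−V₁²)).
√(V₂²−V₁²) = √(2280² − 567²) = 2208.4 m/s.
h = 0.0533 s × 567 × 2280 / (2 × 2208.4) = 15.60 m.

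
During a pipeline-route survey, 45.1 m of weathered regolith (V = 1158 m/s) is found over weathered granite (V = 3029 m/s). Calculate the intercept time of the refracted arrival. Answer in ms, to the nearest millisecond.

72 ms

θ_c = arcsin(V₁/V₂) = arcsin(1158/3029) = 22.48°; cos θ_c = 0.9240.
tᵢ = 2h·cos θ_c / V₁ = 2·45.1·0.9240 / 1158 = 0.07198 s.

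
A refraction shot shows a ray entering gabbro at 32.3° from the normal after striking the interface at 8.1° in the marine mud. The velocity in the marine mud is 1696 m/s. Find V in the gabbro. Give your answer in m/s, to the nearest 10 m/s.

6430 m/s

sin 8.1° = 0.1409; sin 32.3° = 0.5344.
V₂ = V₁·(sin θ₂/sin θ₁) = 1696·(0.5344/0.1409) = 6431.89 m/s.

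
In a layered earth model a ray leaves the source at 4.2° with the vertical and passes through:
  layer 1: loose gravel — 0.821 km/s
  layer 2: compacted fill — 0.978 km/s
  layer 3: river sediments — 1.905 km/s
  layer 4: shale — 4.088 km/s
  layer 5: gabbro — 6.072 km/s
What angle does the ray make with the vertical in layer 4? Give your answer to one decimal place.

21.4°

Snell's law across each interface conserves sin θ / V, so sin θ_4 = V_4·sin θ₁/V₁.
sin θ_4 = 4.088 × sin 4.2° / 0.821 = 0.3647.
θ_4 = 21.39° from the vertical.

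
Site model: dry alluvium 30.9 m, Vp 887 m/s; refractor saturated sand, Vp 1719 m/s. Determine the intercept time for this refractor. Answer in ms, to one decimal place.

tᵢ = 2h·√(V₂²−V₁²)/(V₁V₂).
√(V₂²−V₁²) = √(1719²−887²) = 1472.5 m/s.
tᵢ = 2·30.9·1472.5/(887·1719) = 0.05968 s.

59.7 ms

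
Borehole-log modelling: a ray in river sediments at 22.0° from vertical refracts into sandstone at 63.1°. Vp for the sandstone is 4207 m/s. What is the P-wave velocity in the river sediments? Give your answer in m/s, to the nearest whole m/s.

sin 22.0° = 0.3746; sin 63.1° = 0.8918.
V₁ = V₂·(sin θ₁/sin θ₂) = 4207·(0.3746/0.8918) = 1767.18 m/s.

1767 m/s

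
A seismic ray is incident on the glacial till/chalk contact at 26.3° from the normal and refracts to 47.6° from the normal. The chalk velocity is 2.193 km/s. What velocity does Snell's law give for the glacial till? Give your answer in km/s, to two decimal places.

sin 26.3° = 0.4431; sin 47.6° = 0.7385.
V₁ = V₂·(sin θ₁/sin θ₂) = 2.193·(0.4431/0.7385) = 1.32 km/s.

1.32 km/s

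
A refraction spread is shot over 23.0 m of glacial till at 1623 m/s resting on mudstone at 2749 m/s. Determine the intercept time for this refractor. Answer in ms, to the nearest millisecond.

23 ms

tᵢ = 2h·√(V₂²−V₁²)/(V₁V₂).
√(V₂²−V₁²) = √(2749²−1623²) = 2218.8 m/s.
tᵢ = 2·23.0·2218.8/(1623·2749) = 0.02288 s.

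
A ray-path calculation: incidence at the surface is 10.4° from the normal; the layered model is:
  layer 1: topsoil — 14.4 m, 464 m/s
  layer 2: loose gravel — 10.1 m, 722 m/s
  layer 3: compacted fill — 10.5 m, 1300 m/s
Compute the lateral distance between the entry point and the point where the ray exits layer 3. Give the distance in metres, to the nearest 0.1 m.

11.8 m

Ray parameter p = sin 10.4° / 464 m/s = 3.8905e-04 s/m.
Layer 1: θ = 10.40°; offset = 14.4·tan 10.40° = 2.643 m.
Layer 2: sin θ = p·722 = 0.2809 → θ = 16.31°; offset = 10.1·tan 16.31° = 2.956 m.
Layer 3: sin θ = p·1300 = 0.5058 → θ = 30.38°; offset = 10.5·tan 30.38° = 6.156 m.
Total horizontal offset = 11.755 m.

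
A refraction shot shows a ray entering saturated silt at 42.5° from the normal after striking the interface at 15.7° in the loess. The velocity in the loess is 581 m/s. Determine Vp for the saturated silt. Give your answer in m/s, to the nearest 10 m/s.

Snell's law: sin 15.7°/V₁ = sin 42.5°/V₂.
V₂ = V₁·sin 42.5°/sin 15.7° = 581 × 2.4966 = 1450.54 m/s.

1450 m/s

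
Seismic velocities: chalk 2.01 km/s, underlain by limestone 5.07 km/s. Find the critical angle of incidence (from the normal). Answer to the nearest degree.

At critical incidence the refracted ray runs along the interface (θ₂ = 90°), so sin θ_c = V₁/V₂.
θ_c = arcsin(2.01/5.07) = arcsin 0.3964 = 23.36°.

23°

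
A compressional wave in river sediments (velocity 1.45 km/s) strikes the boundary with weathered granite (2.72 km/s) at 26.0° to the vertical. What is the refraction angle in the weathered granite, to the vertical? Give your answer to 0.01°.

sin θ₁/V₁ = sin θ₂/V₂ ⇒ sin θ₂ = 2.72·sin 26.0°/1.45 = 2.72·0.4384/1.45 = 0.8223.
θ₂ = sin⁻¹(0.8223) = 55.32° (from vertical).

55.32°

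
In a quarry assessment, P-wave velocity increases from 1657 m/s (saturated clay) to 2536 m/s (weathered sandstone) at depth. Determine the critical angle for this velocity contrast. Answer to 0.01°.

At critical incidence the refracted ray runs along the interface (θ₂ = 90°), so sin θ_c = V₁/V₂.
θ_c = arcsin(1657/2536) = arcsin 0.6534 = 40.80°.

40.80°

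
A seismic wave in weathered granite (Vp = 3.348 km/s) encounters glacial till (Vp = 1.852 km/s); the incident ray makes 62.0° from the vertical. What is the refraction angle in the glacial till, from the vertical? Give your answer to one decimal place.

Snell's law: sin θ₂ = (V₂/V₁)·sin θ₁ = (1.852/3.348)·sin 62.0° = 0.4884.
θ₂ = sin⁻¹(0.4884) = 29.24° (from vertical).

29.2°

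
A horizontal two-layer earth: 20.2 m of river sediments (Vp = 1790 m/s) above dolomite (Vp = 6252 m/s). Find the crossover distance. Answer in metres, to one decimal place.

x_cross = 2h·√((V₂+V₁)/(V₂−V₁)).
(V₂+V₁)/(V₂−V₁) = (6252+1790)/(6252−1790) = 1.8023; √ = 1.3425.
x_cross = 2·20.2·1.3425 = 54.24 m.

54.2 m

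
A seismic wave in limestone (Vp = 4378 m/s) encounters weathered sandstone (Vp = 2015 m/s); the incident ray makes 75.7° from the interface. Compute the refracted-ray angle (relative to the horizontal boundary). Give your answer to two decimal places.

Angle from the normal: 90° − 75.7° = 14.3°.
sin θ₁/V₁ = sin θ₂/V₂ ⇒ sin θ₂ = 2015·sin 14.3°/4378 = 2015·0.2470/4378 = 0.1137.
θ₂ = sin⁻¹(0.1137) = 6.53° (from vertical).
From the interface: 90° − 6.53° = 83.47°.

83.47°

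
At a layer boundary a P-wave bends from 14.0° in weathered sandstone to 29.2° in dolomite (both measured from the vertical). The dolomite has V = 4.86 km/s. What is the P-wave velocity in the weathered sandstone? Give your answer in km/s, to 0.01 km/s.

Snell's law: sin 14.0°/V₁ = sin 29.2°/V₂.
V₁ = V₂·sin 14.0°/sin 29.2° = 4.86 × 0.4959 = 2.41 km/s.

2.41 km/s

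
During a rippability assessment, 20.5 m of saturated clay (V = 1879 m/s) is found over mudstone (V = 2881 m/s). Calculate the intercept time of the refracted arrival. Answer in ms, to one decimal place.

θ_c = arcsin(V₁/V₂) = arcsin(1879/2881) = 40.71°; cos θ_c = 0.7580.
tᵢ = 2h·cos θ_c / V₁ = 2·20.5·0.7580 / 1879 = 0.01654 s.

16.5 ms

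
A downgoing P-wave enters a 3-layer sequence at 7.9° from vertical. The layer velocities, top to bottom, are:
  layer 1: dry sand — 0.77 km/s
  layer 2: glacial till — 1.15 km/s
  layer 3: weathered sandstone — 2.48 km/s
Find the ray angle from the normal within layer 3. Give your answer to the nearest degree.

Snell's law across each interface conserves sin θ / V, so sin θ_3 = V_3·sin θ₁/V₁.
sin θ_3 = 2.48 × sin 7.9° / 0.77 = 0.4427.
θ_3 = 26.27° from the vertical.

26°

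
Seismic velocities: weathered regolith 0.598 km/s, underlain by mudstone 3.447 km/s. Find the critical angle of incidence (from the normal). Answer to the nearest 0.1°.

10.0°

Critical incidence: sin θ_c = V₁/V₂ = 0.598/3.447 = 0.1735.
θ_c = arcsin 0.1735 = 9.99°.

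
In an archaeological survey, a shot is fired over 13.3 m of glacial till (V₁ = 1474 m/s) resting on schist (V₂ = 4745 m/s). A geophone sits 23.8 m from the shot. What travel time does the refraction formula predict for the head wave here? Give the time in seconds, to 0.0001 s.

0.0222 s

θ_c = arcsin(V₁/V₂) = arcsin(1474/4745) = 18.10°, cos θ_c = 0.9505.
Intercept time tᵢ = 2h cos θ_c / V₁ = 2·13.3·0.9505/1474 = 0.01715 s.
t = x/V₂ + tᵢ = 23.8/4745 + 0.01715 = 0.02217 s.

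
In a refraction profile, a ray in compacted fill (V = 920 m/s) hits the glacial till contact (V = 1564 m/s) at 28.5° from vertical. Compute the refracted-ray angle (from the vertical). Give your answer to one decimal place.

54.2°

Snell's law: sin θ₂ = (V₂/V₁)·sin θ₁ = (1564/920)·sin 28.5° = 0.8112.
θ₂ = arcsin 0.8112 = 54.21° from the normal.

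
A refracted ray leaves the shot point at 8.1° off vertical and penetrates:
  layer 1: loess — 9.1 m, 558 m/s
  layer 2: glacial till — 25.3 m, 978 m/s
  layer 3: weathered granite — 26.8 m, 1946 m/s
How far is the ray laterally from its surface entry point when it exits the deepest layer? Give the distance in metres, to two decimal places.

Ray parameter p = sin 8.1° / 558 m/s = 2.5251e-04 s/m.
Layer 1: θ = 8.10°; offset = 9.1·tan 8.10° = 1.2951 m.
Layer 2: sin θ = p·978 = 0.2470 → θ = 14.30°; offset = 25.3·tan 14.30° = 6.4477 m.
Layer 3: sin θ = p·1946 = 0.4914 → θ = 29.43°; offset = 26.8·tan 29.43° = 15.1206 m.
Summing the layer offsets gives 22.8634 m.

22.86 m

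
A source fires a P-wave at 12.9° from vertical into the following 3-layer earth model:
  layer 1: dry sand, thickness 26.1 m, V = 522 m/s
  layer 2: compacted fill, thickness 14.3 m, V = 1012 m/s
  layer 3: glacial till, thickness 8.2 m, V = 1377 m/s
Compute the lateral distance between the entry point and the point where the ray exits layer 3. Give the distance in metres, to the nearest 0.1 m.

Apply Snell's law at each interface; in layer i the horizontal offset is hᵢ·tan θᵢ.
Layer 1: θ = 12.90°; offset = 26.1·tan 12.90° = 5.978 m.
Layer 2: sin θ = 1012·sin 12.9°/522 = 0.4328, θ = 25.65°; offset = 14.3·tan 25.65° = 6.866 m.
Layer 3: sin θ = 1377·sin 12.9°/522 = 0.5889, θ = 36.08°; offset = 8.2·tan 36.08° = 5.975 m.
Σ offsets = 18.819 m.

18.8 m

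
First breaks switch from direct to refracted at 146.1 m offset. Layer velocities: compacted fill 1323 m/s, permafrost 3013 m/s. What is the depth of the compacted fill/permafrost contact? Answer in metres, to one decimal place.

45.6 m

x_cross = 2h·√((V₂+V₁)/(V₂−V₁)) → h = x_cross / (2·√((V₂+V₁)/(V₂−V₁))).
√((V₂+V₁)/(V₂−V₁)) = √((3013+1323)/(3013−1323)) = 1.6018.
h = 146.1 / (2·1.6018) = 45.61 m.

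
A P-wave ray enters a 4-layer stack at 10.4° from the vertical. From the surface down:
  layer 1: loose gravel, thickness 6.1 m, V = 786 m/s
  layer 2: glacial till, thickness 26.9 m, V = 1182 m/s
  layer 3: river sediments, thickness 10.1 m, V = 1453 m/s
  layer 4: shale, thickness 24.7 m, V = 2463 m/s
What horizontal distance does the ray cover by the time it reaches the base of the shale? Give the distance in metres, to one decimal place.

29.2 m

Apply Snell's law at each interface; in layer i the horizontal offset is hᵢ·tan θᵢ.
Layer 1: θ = 10.40°; offset = 6.1·tan 10.40° = 1.120 m.
Layer 2: sin θ = 1182·sin 10.4°/786 = 0.2715, θ = 15.75°; offset = 26.9·tan 15.75° = 7.587 m.
Layer 3: sin θ = 1453·sin 10.4°/786 = 0.3337, θ = 19.49°; offset = 10.1·tan 19.49° = 3.575 m.
Layer 4: sin θ = 2463·sin 10.4°/786 = 0.5657, θ = 34.45°; offset = 24.7·tan 34.45° = 16.943 m.
Summing the layer offsets gives 29.226 m.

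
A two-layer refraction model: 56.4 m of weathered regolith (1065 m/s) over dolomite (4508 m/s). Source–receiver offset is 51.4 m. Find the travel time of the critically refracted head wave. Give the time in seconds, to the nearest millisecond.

0.114 s

t = x/V₂ + 2h·√(V₂²−V₁²)/(V₁V₂).
√(V₂²−V₁²) = √(4508²−1065²) = 4380.4 m/s; delay term = 2·56.4·4380.4/(1065·4508) = 0.10292 s.
t = 51.4/4508 + 0.10292 = 0.11432 s.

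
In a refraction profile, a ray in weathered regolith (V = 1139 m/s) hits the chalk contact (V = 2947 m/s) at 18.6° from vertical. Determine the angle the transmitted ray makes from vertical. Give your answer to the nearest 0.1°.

Snell's law: sin θ₂ = (V₂/V₁)·sin θ₁ = (2947/1139)·sin 18.6° = 0.8253.
θ₂ = sin⁻¹(0.8253) = 55.62° (from vertical).

55.6°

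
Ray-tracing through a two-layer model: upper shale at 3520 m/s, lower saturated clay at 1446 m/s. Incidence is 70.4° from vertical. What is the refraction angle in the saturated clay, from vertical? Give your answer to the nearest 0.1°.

Snell's law: sin θ₂ = (V₂/V₁)·sin θ₁ = (1446/3520)·sin 70.4° = 0.3870.
θ₂ = arcsin 0.3870 = 22.77° from the normal.

22.8°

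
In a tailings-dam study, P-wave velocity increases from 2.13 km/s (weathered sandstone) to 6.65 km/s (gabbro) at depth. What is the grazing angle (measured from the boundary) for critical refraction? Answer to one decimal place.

71.3°

Critical incidence: sin θ_c = V₁/V₂ = 2.13/6.65 = 0.3203.
θ_c = arcsin 0.3203 = 18.68°.
Measured from the interface: 90° − 18.68° = 71.32°.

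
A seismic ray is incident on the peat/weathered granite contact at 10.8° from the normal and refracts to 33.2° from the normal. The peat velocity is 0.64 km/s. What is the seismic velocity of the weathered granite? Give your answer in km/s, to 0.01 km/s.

1.87 km/s

Snell's law: sin 10.8°/V₁ = sin 33.2°/V₂.
V₂ = V₁·sin 33.2°/sin 10.8° = 0.64 × 2.9222 = 1.87 km/s.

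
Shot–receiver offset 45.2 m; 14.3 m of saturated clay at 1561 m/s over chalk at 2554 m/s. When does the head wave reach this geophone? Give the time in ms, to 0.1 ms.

θ_c = arcsin(V₁/V₂) = arcsin(1561/2554) = 37.68°, cos θ_c = 0.7915.
Intercept time tᵢ = 2h cos θ_c / V₁ = 2·14.3·0.7915/1561 = 0.01450 s.
t = x/V₂ + tᵢ = 45.2/2554 + 0.01450 = 0.03220 s.

32.2 ms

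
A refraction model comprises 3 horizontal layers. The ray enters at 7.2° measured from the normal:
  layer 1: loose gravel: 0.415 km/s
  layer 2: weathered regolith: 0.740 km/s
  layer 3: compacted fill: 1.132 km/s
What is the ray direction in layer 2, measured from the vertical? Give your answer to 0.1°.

Snell's law across each interface conserves sin θ / V, so sin θ_2 = V_2·sin θ₁/V₁.
sin θ_2 = 0.740 × sin 7.2° / 0.415 = 0.2235.
θ_2 = 12.91° from the vertical.

12.9°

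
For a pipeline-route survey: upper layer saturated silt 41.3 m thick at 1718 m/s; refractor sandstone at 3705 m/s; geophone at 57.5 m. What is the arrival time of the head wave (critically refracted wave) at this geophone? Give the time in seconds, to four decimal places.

θ_c = arcsin(V₁/V₂) = arcsin(1718/3705) = 27.63°, cos θ_c = 0.8860.
Intercept time tᵢ = 2h cos θ_c / V₁ = 2·41.3·0.8860/1718 = 0.04260 s.
t = x/V₂ + tᵢ = 57.5/3705 + 0.04260 = 0.05812 s.

0.0581 s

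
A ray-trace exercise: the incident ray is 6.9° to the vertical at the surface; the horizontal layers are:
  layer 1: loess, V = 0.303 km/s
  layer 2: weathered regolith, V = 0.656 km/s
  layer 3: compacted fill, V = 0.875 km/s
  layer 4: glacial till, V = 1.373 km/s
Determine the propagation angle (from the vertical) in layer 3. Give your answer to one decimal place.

Ray parameter p = sin 6.9° / 0.303 = 3.9649e-01 s/km.
sin θ_3 = p·V_3 = 3.9649e-01 × 0.875 = 0.3469.
θ_3 = 20.30° from the vertical.

20.3°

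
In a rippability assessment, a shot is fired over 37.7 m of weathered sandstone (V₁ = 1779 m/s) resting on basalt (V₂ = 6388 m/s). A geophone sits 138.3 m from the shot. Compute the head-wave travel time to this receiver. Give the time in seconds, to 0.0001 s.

t = x/V₂ + 2h·√(V₂²−V₁²)/(V₁V₂).
√(V₂²−V₁²) = √(6388²−1779²) = 6135.3 m/s; delay term = 2·37.7·6135.3/(1779·6388) = 0.04071 s.
t = 138.3/6388 + 0.04071 = 0.06236 s.

0.0624 s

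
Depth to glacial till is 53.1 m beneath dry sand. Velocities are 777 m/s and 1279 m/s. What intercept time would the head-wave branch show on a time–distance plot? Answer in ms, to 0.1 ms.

tᵢ = 2h·√(V₂²−V₁²)/(V₁V₂).
√(V₂²−V₁²) = √(1279²−777²) = 1015.9 m/s.
tᵢ = 2·53.1·1015.9/(777·1279) = 0.10857 s.

108.6 ms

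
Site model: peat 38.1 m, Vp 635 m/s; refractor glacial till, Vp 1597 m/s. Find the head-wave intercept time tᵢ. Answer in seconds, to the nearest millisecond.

θ_c = arcsin(V₁/V₂) = arcsin(635/1597) = 23.43°; cos θ_c = 0.9175.
tᵢ = 2h·cos θ_c / V₁ = 2·38.1·0.9175 / 635 = 0.11011 s.

0.110 s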